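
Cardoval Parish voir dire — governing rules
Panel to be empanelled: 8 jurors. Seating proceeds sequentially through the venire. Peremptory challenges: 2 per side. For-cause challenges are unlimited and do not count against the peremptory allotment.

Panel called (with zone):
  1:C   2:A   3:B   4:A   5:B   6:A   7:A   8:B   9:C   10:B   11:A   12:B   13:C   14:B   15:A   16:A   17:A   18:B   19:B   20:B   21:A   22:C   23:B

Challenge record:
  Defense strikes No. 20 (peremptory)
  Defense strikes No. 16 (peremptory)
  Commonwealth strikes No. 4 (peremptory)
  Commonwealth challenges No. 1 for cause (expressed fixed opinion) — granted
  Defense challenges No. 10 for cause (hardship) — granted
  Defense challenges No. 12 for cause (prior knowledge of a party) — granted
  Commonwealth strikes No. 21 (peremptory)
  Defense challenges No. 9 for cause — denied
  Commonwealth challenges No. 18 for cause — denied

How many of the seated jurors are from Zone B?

3

Removed: #1, #4, #10, #12, #16, #20, #21.
Seated jurors 1–8: #2, #3, #5, #6, #7, #8, #9, #11.
Of those, in Zone B: #3, #5, #8 → 3.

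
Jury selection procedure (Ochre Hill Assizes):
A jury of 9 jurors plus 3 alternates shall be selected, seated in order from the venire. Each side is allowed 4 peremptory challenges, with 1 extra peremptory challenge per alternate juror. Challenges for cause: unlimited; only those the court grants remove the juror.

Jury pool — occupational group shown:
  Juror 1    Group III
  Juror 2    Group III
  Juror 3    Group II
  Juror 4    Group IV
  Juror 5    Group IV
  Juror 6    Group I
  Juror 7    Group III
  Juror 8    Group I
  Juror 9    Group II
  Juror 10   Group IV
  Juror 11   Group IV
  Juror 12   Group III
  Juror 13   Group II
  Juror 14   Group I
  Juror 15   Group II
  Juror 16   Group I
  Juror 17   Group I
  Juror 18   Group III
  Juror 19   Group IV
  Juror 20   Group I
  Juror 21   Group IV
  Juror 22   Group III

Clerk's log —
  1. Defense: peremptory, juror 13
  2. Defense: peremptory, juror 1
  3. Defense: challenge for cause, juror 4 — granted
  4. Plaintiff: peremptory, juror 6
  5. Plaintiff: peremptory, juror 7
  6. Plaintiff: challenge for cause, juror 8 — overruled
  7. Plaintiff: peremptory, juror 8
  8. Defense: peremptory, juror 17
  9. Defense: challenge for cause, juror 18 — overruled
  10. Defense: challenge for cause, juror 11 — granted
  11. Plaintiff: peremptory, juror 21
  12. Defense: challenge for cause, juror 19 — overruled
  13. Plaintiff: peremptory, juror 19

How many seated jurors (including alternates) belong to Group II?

Removed: #1, #4, #6, #7, #8, #11, #13, #17, #19, #21.
Seated (12 incl. alternates): #2, #3, #5, #9, #10, #12, #14, #15, #16, #18, #20, #22.
Of those, in Group II: #3, #9, #15 → 3.

3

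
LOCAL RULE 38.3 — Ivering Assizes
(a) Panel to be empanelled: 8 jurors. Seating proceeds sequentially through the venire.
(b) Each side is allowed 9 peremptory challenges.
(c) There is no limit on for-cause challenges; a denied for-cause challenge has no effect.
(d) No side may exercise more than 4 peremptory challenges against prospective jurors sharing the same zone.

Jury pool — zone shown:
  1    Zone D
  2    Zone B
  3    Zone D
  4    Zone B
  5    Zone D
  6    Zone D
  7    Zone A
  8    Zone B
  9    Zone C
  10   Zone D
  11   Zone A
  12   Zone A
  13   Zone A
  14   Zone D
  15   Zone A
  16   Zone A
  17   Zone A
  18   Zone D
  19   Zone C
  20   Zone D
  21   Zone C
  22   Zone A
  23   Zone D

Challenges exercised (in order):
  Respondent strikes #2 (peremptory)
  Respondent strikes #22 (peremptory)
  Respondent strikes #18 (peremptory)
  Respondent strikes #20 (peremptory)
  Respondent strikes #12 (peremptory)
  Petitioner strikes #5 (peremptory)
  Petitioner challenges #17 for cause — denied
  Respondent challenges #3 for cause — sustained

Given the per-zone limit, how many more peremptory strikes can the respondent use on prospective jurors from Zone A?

Respondent peremptories so far: #2, #22, #18, #20, #12 — 5 of 9 used, 4 left overall.
Against Zone A: #22, #12 — 2 used; per-zone cap 4 leaves 2.
Binding limit: min(4, 2) = 2.

2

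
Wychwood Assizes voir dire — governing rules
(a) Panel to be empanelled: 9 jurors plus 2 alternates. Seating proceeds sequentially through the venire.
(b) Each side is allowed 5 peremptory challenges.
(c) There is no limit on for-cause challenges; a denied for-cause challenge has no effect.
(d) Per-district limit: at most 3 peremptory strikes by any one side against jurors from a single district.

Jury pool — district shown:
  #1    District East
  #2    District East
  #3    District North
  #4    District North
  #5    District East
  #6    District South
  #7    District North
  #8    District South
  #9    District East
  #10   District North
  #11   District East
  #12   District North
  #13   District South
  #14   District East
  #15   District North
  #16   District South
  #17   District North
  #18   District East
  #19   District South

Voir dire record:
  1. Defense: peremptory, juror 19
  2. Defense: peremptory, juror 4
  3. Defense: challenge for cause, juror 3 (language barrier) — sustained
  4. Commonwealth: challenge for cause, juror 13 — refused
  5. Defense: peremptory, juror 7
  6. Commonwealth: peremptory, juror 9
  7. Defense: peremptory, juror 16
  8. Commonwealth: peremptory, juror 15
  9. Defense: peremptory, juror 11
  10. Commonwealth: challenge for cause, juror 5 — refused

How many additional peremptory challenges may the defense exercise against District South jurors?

Defense peremptories so far: #19, #4, #7, #16, #11 — 5 of 5 used, 0 left overall.
Against District South: #19, #16 — 2 used; per-district cap 3 leaves 1.
Binding limit: min(0, 1) = 0.

0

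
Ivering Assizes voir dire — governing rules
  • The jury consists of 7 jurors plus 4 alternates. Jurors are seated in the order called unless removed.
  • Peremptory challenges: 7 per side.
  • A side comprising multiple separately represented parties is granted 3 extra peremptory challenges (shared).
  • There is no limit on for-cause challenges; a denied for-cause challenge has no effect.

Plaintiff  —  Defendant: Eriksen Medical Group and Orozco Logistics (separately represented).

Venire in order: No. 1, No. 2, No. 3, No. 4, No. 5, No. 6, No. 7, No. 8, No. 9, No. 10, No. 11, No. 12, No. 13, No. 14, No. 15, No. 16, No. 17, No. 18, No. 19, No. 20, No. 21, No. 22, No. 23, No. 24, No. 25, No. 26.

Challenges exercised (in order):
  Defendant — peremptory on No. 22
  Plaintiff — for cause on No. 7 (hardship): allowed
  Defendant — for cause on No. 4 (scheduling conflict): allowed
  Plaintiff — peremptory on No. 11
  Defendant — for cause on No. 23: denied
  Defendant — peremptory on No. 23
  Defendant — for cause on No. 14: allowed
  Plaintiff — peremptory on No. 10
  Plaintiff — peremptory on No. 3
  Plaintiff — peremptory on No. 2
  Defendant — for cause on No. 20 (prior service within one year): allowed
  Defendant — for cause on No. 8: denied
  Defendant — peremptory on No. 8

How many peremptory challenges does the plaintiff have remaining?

Plaintiff allotment: 7.
Plaintiff peremptories used: #11, #10, #3, #2 — 4 (the for-cause on #7 doesn't count).
Remaining: 7 − 4 = 3.

3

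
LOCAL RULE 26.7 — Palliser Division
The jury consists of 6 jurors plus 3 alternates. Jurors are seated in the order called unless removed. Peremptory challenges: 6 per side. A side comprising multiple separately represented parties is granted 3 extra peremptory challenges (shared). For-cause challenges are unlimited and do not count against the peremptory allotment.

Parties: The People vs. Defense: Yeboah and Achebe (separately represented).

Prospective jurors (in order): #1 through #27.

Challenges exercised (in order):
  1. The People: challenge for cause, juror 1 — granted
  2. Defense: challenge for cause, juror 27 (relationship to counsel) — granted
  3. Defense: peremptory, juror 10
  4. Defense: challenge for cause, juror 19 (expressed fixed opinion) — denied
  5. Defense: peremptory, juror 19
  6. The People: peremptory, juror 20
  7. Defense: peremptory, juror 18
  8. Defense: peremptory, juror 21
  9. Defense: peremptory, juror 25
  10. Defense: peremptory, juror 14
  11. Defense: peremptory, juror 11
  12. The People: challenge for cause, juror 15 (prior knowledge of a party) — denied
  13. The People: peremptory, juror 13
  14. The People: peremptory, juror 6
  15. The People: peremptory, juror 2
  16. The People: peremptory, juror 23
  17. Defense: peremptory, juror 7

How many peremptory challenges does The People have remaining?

1

The People allotment: 6.
The People peremptories used: #20, #13, #6, #2, #23 — 5 (for-cause on #1, #15 don't count).
Remaining: 6 − 5 = 1.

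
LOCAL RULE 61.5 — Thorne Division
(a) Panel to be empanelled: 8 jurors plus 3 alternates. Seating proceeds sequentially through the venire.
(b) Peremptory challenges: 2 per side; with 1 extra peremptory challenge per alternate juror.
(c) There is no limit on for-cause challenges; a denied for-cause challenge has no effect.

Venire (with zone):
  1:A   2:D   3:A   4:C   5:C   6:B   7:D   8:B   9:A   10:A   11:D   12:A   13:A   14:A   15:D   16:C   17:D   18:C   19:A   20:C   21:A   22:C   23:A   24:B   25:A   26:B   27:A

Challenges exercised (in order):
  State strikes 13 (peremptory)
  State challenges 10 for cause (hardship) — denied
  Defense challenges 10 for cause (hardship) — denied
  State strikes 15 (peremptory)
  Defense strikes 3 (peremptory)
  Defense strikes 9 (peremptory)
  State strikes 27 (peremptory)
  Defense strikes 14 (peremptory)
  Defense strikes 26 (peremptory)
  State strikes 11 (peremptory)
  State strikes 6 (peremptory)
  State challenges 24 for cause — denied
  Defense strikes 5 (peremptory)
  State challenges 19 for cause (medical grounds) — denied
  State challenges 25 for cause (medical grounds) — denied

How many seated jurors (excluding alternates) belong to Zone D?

2

Removed: #3, #5, #6, #9, #11, #13, #14, #15, #26, #27.
Seated jurors 1–8: #1, #2, #4, #7, #8, #10, #12, #16 (alternates #17, #18, #19 not counted).
Of those, in Zone D: #2, #7 → 2.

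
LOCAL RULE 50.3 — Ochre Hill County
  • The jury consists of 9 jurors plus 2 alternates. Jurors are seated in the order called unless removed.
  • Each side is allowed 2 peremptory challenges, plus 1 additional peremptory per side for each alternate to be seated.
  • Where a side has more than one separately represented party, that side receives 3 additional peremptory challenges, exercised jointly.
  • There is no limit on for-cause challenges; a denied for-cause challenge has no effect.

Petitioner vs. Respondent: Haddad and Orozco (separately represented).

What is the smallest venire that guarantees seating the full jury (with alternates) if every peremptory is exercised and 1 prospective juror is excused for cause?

23

Seats to fill: 9 + 2 alternates = 11.
Peremptories — Petitioner: 2 + 1×2 = 4; Respondent: 2 + 1×2 + 3 = 7; total 11.
For-cause removals: 1.
Minimum venire: 11 + 11 + 1 = 23.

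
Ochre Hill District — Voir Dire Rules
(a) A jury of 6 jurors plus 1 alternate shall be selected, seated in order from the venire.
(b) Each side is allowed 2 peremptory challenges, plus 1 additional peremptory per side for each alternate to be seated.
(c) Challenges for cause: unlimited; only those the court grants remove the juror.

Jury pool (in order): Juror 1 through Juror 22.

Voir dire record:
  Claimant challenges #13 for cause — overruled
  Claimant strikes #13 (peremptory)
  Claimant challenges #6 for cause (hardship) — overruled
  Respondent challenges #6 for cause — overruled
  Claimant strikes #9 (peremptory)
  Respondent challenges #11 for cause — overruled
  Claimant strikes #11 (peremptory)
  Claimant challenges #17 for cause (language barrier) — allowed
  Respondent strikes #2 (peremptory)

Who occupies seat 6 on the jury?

Removed: #2, #9, #11, #13, #17. (#6 stays — for-cause denied.)
Filling seats in venire order through position 6: #1, #3, #4, #5, #6, #7.
So seat 6 is #7.

7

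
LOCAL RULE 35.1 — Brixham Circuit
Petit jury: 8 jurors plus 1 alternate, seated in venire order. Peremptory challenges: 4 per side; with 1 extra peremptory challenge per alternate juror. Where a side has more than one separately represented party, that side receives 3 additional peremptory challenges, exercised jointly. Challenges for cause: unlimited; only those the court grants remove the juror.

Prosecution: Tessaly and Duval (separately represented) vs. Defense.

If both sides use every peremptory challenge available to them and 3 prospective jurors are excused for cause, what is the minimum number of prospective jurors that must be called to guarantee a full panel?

25

Seats to fill: 8 + 1 alternates = 9.
Peremptories — Prosecution: 4 + 1×1 + 3 = 8; Defense: 4 + 1×1 = 5; total 13.
For-cause removals: 3.
Minimum venire: 9 + 13 + 3 = 25.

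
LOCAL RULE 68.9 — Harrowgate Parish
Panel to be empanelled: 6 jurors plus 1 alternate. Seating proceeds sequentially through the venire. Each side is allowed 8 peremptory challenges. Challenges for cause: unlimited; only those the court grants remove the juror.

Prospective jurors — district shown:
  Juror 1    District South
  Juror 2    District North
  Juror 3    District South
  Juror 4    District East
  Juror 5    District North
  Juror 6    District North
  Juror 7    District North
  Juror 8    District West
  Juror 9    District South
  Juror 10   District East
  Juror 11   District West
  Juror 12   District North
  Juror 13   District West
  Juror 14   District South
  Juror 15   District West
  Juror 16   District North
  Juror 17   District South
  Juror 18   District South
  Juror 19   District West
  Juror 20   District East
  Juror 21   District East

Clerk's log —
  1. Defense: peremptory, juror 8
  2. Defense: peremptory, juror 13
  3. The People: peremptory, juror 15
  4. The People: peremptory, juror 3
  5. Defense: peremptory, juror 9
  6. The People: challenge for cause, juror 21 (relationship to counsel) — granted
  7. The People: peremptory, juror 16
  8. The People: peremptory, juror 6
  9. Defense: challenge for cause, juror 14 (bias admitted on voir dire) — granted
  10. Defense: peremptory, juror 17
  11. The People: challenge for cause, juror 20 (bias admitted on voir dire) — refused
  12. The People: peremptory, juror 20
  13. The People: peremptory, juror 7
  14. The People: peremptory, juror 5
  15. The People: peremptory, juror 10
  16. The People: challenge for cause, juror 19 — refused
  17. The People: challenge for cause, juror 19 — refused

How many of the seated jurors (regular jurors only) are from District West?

1

Removed: #3, #5, #6, #7, #8, #9, #10, #13, #14, #15, #16, #17, #20, #21.
Seated jurors 1–6: #1, #2, #4, #11, #12, #18 (alternates #19 not counted).
Of those, in District West: #11 → 1.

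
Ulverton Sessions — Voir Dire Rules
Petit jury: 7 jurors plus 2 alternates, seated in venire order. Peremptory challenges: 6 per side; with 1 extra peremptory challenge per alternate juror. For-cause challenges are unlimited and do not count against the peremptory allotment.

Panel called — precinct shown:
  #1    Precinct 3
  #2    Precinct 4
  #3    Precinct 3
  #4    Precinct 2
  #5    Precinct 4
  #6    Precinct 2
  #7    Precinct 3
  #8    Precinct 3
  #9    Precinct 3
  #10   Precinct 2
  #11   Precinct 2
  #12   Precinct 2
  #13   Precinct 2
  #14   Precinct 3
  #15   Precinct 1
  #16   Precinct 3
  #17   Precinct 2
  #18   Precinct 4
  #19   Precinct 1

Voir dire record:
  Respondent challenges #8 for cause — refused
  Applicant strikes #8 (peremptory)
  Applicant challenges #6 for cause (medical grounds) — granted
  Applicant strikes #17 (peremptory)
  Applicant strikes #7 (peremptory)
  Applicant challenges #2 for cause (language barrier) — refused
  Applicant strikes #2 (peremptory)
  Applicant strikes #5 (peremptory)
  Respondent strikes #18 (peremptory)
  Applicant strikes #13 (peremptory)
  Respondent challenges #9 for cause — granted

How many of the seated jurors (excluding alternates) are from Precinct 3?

Removed: #2, #5, #6, #7, #8, #9, #13, #17, #18.
Seated jurors 1–7: #1, #3, #4, #10, #11, #12, #14 (alternates #15, #16 not counted).
Of those, in Precinct 3: #1, #3, #14 → 3.

3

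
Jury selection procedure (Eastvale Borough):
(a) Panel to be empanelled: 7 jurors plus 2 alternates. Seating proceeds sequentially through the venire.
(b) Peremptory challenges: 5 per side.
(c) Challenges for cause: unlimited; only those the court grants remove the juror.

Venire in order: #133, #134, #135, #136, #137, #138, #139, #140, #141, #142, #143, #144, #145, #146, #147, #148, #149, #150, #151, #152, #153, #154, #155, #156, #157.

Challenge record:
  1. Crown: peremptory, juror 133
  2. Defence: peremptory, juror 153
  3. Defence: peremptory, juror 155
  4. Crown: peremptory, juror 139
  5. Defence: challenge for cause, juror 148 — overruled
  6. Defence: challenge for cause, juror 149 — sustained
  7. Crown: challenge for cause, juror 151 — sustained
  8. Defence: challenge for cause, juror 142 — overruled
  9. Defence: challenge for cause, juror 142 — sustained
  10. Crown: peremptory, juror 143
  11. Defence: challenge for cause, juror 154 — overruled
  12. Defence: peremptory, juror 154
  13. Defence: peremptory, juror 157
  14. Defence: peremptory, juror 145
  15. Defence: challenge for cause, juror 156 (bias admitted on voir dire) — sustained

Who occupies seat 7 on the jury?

141

Removed: #133, #139, #142, #143, #145, #149, #151, #153, #154, #155, #156, #157. (#148 stays — for-cause denied.)
Filling seats in venire order through position 7: #134, #135, #136, #137, #138, #140, #141.
So seat 7 is #141.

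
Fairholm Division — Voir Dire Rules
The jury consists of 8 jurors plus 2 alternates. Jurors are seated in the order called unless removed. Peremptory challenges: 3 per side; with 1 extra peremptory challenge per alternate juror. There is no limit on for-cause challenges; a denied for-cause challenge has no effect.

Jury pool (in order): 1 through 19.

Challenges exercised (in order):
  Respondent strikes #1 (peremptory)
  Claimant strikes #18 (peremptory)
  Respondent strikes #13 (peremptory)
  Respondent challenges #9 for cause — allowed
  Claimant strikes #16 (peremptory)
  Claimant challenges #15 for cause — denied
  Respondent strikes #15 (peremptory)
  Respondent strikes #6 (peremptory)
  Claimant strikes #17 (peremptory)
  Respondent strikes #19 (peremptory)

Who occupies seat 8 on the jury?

11

Removed: #1, #6, #9, #13, #15, #16, #17, #18, #19.
Filling seats in venire order through position 8: #2, #3, #4, #5, #7, #8, #10, #11.
So seat 8 is #11.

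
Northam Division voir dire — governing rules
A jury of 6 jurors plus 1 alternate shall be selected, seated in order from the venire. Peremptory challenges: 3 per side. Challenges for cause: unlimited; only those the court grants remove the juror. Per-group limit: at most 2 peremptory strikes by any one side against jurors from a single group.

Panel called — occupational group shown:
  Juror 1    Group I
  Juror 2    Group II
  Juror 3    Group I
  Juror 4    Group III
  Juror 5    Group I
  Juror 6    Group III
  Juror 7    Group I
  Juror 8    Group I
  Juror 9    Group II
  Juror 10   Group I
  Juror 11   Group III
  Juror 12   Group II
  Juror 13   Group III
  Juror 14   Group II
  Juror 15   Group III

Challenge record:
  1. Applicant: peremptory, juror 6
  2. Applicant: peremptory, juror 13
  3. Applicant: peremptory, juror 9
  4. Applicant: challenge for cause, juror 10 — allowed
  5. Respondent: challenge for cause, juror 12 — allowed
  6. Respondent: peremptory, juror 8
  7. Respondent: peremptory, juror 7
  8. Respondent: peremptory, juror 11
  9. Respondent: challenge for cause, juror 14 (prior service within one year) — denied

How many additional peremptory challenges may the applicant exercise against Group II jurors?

0

Applicant peremptories so far: #6, #13, #9 — 3 of 3 used, 0 left overall.
Against Group II: #9 — 1 used; per-group cap 2 leaves 1.
Binding limit: min(0, 1) = 0.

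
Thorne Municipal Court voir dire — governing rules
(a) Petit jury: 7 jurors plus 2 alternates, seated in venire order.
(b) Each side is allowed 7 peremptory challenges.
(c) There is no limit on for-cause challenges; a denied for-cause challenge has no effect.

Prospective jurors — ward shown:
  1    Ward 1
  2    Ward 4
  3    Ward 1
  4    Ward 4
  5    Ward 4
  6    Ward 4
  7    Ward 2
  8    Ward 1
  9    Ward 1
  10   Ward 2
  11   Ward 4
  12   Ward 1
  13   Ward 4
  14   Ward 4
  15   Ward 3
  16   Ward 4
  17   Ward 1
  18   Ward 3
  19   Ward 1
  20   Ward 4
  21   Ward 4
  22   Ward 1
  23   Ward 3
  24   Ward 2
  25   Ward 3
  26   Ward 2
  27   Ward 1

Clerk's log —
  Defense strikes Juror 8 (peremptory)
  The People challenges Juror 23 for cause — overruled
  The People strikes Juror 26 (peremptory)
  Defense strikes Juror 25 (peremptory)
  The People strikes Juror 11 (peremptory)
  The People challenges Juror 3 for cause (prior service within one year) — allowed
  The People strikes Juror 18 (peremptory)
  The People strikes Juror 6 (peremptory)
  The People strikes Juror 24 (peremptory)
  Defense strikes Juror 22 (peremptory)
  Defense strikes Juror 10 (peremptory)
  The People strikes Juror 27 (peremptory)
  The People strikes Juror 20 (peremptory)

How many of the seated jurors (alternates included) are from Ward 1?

3

Removed: #3, #6, #8, #10, #11, #18, #20, #22, #24, #25, #26, #27.
Seated (9 incl. alternates): #1, #2, #4, #5, #7, #9, #12, #13, #14.
Of those, in Ward 1: #1, #9, #12 → 3.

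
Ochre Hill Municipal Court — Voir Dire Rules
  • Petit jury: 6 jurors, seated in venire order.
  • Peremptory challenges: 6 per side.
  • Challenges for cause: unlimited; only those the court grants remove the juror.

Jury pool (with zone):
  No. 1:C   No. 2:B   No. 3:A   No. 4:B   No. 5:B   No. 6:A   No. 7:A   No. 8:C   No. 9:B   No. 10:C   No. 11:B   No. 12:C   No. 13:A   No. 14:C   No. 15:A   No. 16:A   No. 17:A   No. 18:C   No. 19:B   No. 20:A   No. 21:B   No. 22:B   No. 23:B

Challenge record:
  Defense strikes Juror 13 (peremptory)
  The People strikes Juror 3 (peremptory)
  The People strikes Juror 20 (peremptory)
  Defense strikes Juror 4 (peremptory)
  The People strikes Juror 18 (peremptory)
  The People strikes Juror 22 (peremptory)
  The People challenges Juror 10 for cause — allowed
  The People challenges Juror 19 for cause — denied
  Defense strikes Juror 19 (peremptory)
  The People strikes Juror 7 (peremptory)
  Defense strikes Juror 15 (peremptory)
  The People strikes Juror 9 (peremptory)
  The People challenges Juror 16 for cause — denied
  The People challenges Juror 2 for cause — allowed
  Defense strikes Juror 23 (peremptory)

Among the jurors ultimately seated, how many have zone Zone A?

1

Removed: #2, #3, #4, #7, #9, #10, #13, #15, #18, #19, #20, #22, #23.
Seated jurors 1–6: #1, #5, #6, #8, #11, #12.
Of those, in Zone A: #6 → 1.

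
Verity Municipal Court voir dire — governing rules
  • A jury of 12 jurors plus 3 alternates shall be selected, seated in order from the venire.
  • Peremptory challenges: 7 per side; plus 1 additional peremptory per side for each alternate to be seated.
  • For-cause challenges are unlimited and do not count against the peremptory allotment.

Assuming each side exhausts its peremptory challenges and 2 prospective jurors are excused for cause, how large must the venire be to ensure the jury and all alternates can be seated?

Seats to fill: 12 + 3 alternates = 15.
Peremptories: 7 + 1×3 = 10 per side × 2 sides = 20.
For-cause removals: 2.
Minimum venire: 15 + 20 + 2 = 37.

37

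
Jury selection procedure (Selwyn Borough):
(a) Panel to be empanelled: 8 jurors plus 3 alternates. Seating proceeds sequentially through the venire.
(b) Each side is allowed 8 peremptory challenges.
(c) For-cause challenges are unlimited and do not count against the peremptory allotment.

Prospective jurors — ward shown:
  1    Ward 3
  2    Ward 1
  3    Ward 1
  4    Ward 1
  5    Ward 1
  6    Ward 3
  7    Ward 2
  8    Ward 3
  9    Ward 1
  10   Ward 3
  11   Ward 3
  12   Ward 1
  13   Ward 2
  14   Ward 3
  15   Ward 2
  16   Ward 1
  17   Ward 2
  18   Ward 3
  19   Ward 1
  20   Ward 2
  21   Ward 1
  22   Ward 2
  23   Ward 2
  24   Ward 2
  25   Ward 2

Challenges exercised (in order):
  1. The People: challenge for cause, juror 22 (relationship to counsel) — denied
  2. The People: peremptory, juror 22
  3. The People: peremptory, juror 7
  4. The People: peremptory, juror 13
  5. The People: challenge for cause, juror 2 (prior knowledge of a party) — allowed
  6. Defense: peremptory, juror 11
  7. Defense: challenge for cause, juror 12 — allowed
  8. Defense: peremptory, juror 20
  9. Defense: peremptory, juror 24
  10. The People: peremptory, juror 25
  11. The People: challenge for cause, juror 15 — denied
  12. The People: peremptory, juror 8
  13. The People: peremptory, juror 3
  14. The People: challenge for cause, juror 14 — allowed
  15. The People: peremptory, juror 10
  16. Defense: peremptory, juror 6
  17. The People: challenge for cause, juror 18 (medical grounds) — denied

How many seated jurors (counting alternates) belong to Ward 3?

Removed: #2, #3, #6, #7, #8, #10, #11, #12, #13, #14, #20, #22, #24, #25.
Seated (11 incl. alternates): #1, #4, #5, #9, #15, #16, #17, #18, #19, #21, #23.
Of those, in Ward 3: #1, #18 → 2.

2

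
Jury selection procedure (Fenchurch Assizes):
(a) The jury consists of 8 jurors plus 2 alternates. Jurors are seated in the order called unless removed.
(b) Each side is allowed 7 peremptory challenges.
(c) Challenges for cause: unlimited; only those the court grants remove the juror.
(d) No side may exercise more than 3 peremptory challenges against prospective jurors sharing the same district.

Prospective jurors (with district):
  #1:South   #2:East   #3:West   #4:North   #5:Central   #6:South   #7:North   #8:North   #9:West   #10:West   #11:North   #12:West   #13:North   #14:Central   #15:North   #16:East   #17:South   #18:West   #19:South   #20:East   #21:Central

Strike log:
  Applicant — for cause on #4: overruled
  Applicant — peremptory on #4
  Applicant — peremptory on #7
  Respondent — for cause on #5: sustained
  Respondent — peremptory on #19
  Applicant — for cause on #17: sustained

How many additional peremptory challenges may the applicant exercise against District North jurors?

Applicant peremptories so far: #4, #7 — 2 of 7 used, 5 left overall.
Against District North: #4, #7 — 2 used; per-district cap 3 leaves 1.
Binding limit: min(5, 1) = 1.

1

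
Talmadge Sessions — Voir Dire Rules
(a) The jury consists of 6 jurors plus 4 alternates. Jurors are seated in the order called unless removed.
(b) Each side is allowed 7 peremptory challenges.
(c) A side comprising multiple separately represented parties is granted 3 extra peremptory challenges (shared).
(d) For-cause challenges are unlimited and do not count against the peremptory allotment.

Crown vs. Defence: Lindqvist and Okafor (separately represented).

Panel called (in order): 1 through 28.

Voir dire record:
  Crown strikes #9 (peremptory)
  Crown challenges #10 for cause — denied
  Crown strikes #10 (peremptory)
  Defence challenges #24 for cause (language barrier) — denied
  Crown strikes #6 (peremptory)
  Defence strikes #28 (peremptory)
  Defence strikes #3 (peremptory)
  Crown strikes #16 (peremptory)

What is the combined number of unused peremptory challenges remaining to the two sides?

11

Crown allotment: 7. Defence allotment: 7 base + 3 multi-party = 10.
Crown peremptories used: #9, #10, #6, #16 — 4 (the for-cause on #10 doesn't count).
Defence peremptories used: #28, #3 — 2 (the for-cause on #24 doesn't count).
Remaining: (7 − 4) + (10 − 2) = 11.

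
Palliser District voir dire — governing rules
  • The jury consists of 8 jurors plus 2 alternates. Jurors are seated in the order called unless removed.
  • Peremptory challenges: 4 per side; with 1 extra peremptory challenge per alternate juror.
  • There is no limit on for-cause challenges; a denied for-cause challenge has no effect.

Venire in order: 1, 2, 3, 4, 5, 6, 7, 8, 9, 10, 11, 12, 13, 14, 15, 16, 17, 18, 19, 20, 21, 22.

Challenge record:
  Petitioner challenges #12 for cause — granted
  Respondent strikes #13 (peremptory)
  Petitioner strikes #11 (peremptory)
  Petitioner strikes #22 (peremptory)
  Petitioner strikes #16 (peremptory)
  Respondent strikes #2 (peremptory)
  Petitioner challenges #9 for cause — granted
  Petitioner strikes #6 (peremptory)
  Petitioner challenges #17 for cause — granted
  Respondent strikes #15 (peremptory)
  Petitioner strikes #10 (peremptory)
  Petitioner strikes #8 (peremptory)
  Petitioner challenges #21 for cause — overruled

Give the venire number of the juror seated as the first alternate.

20

Removed: #2, #6, #8, #9, #10, #11, #12, #13, #15, #16, #17, #22. (#21 stays — for-cause denied.)
Filling seats in venire order through position 9: #1, #3, #4, #5, #7, #14, #18, #19, #20.
So alternate 1 is #20.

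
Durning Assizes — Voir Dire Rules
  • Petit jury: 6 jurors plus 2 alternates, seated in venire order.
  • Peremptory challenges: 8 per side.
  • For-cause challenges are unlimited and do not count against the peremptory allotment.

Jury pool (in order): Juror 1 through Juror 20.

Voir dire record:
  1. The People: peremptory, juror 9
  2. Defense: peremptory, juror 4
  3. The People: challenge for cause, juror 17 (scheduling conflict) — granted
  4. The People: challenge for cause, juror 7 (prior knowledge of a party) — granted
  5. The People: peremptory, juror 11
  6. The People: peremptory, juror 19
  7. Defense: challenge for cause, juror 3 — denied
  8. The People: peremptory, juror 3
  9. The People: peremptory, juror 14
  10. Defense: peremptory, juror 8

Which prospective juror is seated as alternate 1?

Removed: #3, #4, #7, #8, #9, #11, #14, #17, #19.
Seating in order: seats 1–6 → #1, #2, #5, #6, #10, #12; alternates → #13, #15.
So alternate 1 is #13.

13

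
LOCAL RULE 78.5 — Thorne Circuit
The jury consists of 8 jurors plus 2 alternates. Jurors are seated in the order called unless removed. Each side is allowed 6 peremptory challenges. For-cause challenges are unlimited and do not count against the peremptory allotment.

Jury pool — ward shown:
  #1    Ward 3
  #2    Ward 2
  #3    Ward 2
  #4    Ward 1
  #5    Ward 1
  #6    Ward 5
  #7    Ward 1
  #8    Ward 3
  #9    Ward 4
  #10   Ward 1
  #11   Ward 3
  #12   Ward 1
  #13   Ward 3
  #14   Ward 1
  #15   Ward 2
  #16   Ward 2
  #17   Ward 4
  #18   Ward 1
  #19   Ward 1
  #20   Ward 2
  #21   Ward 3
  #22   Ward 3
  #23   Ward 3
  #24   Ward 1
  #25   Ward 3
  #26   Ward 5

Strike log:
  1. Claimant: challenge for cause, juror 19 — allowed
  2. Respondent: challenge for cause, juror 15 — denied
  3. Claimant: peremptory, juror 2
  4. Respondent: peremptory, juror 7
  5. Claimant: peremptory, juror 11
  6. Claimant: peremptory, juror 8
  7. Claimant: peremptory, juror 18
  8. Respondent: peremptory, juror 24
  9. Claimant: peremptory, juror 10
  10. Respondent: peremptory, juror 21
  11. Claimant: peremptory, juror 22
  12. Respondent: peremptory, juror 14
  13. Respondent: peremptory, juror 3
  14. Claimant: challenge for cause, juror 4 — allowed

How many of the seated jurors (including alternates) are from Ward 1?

Removed: #2, #3, #4, #7, #8, #10, #11, #14, #18, #19, #21, #22, #24.
Seated (10 incl. alternates): #1, #5, #6, #9, #12, #13, #15, #16, #17, #20.
Of those, in Ward 1: #5, #12 → 2.

2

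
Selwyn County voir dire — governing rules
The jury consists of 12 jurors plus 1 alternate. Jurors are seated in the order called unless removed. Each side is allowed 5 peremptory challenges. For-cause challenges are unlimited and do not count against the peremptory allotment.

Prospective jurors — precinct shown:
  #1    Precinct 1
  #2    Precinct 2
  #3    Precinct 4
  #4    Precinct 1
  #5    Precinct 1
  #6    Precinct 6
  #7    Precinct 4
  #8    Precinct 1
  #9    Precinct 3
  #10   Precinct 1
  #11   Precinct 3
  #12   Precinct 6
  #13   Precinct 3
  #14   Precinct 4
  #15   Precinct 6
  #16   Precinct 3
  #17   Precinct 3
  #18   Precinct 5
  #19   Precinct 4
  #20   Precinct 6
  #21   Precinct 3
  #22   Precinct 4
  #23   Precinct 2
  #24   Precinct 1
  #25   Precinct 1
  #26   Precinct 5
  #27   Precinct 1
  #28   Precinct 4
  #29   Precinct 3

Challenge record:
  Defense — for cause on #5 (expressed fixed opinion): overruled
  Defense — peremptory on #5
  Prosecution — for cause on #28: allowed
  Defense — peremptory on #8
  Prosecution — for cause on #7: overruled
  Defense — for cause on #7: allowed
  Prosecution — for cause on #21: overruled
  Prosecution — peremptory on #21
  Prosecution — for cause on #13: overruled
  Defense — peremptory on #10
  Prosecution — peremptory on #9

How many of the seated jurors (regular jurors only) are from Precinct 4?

Removed: #5, #7, #8, #9, #10, #21, #28.
Seated jurors 1–12: #1, #2, #3, #4, #6, #11, #12, #13, #14, #15, #16, #17 (alternates #18 not counted).
Of those, in Precinct 4: #3, #14 → 2.

2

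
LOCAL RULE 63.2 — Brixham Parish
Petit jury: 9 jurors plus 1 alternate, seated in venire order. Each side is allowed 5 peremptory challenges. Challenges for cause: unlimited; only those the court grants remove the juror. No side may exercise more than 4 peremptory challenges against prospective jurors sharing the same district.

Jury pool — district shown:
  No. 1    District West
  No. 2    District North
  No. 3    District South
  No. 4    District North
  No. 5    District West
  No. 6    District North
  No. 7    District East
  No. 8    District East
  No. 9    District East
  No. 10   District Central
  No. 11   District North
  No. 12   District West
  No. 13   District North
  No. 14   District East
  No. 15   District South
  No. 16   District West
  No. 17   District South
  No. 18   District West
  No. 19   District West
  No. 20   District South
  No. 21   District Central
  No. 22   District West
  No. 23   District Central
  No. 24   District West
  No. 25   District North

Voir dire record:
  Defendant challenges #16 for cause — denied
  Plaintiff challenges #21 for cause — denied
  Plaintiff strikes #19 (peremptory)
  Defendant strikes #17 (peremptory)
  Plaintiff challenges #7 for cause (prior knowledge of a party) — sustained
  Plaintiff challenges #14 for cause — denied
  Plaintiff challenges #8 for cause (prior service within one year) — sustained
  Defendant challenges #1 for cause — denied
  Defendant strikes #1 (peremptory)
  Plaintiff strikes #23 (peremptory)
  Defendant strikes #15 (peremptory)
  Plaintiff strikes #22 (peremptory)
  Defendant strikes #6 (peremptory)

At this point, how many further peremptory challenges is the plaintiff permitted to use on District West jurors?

2

Plaintiff peremptories so far: #19, #23, #22 — 3 of 5 used, 2 left overall.
Against District West: #19, #22 — 2 used; per-district cap 4 leaves 2.
Binding limit: min(2, 2) = 2.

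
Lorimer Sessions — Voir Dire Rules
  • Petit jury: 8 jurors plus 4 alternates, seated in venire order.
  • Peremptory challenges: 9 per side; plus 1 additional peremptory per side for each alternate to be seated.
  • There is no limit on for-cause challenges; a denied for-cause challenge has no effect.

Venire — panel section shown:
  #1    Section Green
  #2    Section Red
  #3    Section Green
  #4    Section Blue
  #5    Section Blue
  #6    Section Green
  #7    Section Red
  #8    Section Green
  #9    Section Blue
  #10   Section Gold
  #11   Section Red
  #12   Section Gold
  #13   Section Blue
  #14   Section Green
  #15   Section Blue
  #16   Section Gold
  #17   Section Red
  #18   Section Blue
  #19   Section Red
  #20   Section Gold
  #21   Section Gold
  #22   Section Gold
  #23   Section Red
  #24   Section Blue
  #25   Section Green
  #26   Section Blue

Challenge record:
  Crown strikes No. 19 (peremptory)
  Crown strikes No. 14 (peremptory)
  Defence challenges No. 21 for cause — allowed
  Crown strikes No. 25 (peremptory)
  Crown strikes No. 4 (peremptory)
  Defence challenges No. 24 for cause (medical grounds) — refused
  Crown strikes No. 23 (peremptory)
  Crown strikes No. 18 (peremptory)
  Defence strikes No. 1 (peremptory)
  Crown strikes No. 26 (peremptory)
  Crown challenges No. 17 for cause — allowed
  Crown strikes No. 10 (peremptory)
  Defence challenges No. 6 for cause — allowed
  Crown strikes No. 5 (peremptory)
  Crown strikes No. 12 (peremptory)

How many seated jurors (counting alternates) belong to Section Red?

Removed: #1, #4, #5, #6, #10, #12, #14, #17, #18, #19, #21, #23, #25, #26.
Seated (12 incl. alternates): #2, #3, #7, #8, #9, #11, #13, #15, #16, #20, #22, #24.
Of those, in Section Red: #2, #7, #11 → 3.

3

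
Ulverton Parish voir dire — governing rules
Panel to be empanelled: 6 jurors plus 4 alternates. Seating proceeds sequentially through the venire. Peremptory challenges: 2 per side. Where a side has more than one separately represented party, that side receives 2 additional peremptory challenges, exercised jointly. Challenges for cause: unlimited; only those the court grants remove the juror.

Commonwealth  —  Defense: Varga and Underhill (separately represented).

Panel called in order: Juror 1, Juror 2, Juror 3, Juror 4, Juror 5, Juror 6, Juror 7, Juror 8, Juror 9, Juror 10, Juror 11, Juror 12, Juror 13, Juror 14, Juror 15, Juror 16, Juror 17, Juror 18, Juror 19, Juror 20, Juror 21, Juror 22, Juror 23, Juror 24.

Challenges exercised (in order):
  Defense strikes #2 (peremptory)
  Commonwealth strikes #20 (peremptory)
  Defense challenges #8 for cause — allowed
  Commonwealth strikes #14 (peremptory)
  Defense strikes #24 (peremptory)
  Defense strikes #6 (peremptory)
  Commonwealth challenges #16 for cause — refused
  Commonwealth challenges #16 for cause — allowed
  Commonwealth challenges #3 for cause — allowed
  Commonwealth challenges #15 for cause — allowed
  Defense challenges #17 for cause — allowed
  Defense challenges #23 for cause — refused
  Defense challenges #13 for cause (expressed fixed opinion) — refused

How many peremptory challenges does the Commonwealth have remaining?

Commonwealth allotment: 2.
Commonwealth peremptories used: #20, #14 — 2 (for-cause on #16, #16, #3, #15 don't count).
Remaining: 2 − 2 = 0.

0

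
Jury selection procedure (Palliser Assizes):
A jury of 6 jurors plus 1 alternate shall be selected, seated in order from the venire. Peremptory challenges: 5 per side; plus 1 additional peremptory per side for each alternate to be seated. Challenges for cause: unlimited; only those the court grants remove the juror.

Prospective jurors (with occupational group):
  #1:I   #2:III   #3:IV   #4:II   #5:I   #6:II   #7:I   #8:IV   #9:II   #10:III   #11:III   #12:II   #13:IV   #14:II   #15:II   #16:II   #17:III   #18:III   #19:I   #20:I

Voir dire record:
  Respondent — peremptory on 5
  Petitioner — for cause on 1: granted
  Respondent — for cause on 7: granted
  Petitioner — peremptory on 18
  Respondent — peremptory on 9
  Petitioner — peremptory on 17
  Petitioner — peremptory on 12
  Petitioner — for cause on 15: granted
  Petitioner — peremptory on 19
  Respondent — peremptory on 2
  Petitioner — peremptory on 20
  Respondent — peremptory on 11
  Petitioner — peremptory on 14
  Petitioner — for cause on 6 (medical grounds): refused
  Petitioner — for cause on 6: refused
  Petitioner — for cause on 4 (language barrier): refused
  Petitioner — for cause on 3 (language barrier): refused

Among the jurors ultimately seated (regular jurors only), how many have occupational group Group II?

2

Removed: #1, #2, #5, #7, #9, #11, #12, #14, #15, #17, #18, #19, #20.
Seated jurors 1–6: #3, #4, #6, #8, #10, #13 (alternates #16 not counted).
Of those, in Group II: #4, #6 → 2.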